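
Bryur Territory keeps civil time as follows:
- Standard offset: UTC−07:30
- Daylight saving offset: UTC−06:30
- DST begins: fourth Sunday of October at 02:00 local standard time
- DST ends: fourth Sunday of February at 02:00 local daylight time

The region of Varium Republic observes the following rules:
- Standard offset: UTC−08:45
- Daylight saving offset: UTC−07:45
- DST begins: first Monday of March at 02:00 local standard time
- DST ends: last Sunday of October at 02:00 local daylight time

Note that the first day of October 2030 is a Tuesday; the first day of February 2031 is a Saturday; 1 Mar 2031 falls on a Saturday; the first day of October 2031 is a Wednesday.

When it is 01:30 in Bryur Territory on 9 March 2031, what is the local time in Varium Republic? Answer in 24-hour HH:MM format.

01:15

1 October 2030 is a Tuesday, so the first Sunday is October 6 and the fourth is October 27.
1 February 2031 is a Saturday, so the first Sunday is February 2 and the fourth is February 23.
9 March 2031 is outside the daylight-saving period (27 October 2030 – 23 February 2031), so Bryur Territory is on standard time, UTC−07:30.
01:30 Bryur Territory + 7h30m = 09:00 UTC.
1 March 2031 is a Saturday, so the first Monday is March 3.
1 October 2031 is a Wednesday, so Sundays fall on 5, 12, 19, 26; the last is October 26.
At the standard offset (UTC−08:45), 09:00 UTC − 8h45m = 00:15 Varium Republic standard time.
Daylight saving runs 3 March – 26 October; the standard-time date in Varium Republic, 9 March 2031, is inside that window, so Varium Republic is at UTC−07:45.
09:00 UTC − 7h45m = 01:15 Varium Republic.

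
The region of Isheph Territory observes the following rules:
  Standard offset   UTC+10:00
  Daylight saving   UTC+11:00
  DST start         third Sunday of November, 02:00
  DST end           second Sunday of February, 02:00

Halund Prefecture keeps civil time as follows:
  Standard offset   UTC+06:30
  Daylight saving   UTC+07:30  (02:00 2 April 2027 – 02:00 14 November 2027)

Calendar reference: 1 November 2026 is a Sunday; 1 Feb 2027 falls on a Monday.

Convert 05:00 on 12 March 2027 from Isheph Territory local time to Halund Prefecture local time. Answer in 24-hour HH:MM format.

1 November 2026 is a Sunday, so the first Sunday is November 1 and the third is November 15.
1 February 2027 is a Monday, so the first Sunday is February 7 and the second is February 14.
Daylight saving runs 15 November 2026 – 14 February 2027; 12 March 2027 is outside that window, so Isheph Territory is on standard time at UTC+10:00.
05:00 Isheph Territory − 10h = 19:00 UTC (rolling into the previous day, 11 March 2027).
At the standard offset (UTC+06:30), 19:00 UTC + 6h30m = 01:30 Halund Prefecture standard time (rolling into the next day, 12 March 2027).
The standard-time date in Halund Prefecture, 12 March 2027, is outside the daylight-saving period (2 April – 14 November), so Halund Prefecture is on standard time, UTC+06:30.
19:00 UTC + 6h30m = 01:30 Halund Prefecture (rolling into the next day, 12 March 2027).

01:30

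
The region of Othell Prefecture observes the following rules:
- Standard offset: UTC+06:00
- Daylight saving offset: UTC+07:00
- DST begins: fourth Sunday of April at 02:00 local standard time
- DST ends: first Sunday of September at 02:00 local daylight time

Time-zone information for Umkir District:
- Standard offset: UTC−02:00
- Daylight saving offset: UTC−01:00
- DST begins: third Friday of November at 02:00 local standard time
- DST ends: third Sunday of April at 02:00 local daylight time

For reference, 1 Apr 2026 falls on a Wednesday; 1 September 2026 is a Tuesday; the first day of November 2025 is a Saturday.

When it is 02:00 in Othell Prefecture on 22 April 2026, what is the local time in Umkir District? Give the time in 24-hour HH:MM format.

18:00

1 April 2026 is a Wednesday, so the first Sunday is April 5 and the fourth is April 26.
1 September 2026 is a Tuesday, so the first Sunday is September 6.
22 April 2026 does not fall between 26 April and 6 September, so daylight saving is not in effect and Othell Prefecture is at UTC+06:00.
02:00 Othell Prefecture − 6h = 20:00 UTC (rolling into the previous day, 21 April 2026).
1 November 2025 is a Saturday, so the first Friday is November 7 and the third is November 21.
1 April 2026 is a Wednesday, so the first Sunday is April 5 and the third is April 19.
At the standard offset (UTC−02:00), 20:00 UTC − 2h = 18:00 Umkir District standard time.
The standard-time date in Umkir District, 21 April 2026, is outside the daylight-saving period (21 November 2025 – 19 April 2026), so Umkir District is on standard time, UTC−02:00.
20:00 UTC − 2h = 18:00 Umkir District.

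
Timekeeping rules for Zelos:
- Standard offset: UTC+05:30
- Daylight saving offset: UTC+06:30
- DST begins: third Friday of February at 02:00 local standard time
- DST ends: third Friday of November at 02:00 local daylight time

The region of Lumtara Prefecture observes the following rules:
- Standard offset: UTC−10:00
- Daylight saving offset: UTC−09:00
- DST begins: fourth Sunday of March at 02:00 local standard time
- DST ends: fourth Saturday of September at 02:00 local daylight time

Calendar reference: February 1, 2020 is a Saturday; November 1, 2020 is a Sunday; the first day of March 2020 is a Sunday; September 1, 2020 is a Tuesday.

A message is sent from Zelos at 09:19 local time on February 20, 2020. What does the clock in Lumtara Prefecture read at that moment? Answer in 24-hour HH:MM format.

1 February 2020 is a Saturday, so the first Friday is February 7 and the third is February 21.
1 November 2020 is a Sunday, so the first Friday is November 6 and the third is November 20.
Daylight saving runs 21 February – 20 November; February 20, 2020 is outside that window, so Zelos is on standard time at UTC+05:30.
09:19 Zelos − 5h30m = 03:49 UTC.
1 March 2020 is a Sunday, so the first Sunday is March 1 and the fourth is March 22.
1 September 2020 is a Tuesday, so the first Saturday is September 5 and the fourth is September 26.
At the standard offset (UTC−10:00), 03:49 UTC − 10h = 17:49 Lumtara Prefecture standard time (rolling into the previous day, 19 February 2020).
Daylight saving runs 22 March – 26 September; the standard-time date in Lumtara Prefecture, February 19, 2020, is outside that window, so Lumtara Prefecture is on standard time at UTC−10:00.
03:49 UTC − 10h = 17:49 Lumtara Prefecture (rolling into the previous day, 19 February 2020).

17:49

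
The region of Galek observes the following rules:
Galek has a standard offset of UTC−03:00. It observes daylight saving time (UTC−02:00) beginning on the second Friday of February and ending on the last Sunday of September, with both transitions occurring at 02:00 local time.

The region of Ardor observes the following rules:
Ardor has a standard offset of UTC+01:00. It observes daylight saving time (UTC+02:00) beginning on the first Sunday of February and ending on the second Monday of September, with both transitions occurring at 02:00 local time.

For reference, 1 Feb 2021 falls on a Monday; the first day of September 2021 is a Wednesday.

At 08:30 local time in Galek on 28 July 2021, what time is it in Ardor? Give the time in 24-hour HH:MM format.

12:30

1 February 2021 is a Monday, so the first Friday is February 5 and the second is February 12.
1 September 2021 is a Wednesday, so Sundays fall on 5, 12, 19, 26; the last is September 26.
28 July 2021 lies within the daylight-saving period (12 February – 26 September), so Galek is on daylight time, UTC−02:00.
08:30 Galek + 2h = 10:30 UTC.
1 February 2021 is a Monday, so the first Sunday is February 7.
1 September 2021 is a Wednesday, so the first Monday is September 6 and the second is September 13.
At the standard offset (UTC+01:00), 10:30 UTC + 1h = 11:30 Ardor standard time.
The standard-time date in Ardor, 28 July 2021, lies within the daylight-saving period (7 February – 13 September), so Ardor is on daylight time, UTC+02:00.
10:30 UTC + 2h = 12:30 Ardor.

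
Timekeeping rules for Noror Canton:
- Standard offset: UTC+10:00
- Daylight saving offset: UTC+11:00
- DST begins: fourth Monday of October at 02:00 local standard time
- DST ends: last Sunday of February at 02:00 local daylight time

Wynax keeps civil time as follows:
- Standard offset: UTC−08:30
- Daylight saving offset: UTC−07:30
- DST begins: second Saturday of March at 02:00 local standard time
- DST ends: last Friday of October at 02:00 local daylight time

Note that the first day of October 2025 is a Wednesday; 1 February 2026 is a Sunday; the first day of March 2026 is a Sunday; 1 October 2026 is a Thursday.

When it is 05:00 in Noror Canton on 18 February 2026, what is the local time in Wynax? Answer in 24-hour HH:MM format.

1 October 2025 is a Wednesday, so the first Monday is October 6 and the fourth is October 27.
1 February 2026 is a Sunday, so Sundays fall on 1, 8, 15, 22; the last is February 22.
Daylight saving runs 27 October 2025 – 22 February 2026; 18 February 2026 is inside that window, so Noror Canton is at UTC+11:00.
05:00 Noror Canton − 11h = 18:00 UTC (rolling into the previous day, 17 February 2026).
1 March 2026 is a Sunday, so the first Saturday is March 7 and the second is March 14.
1 October 2026 is a Thursday, so Fridays fall on 2, 9, 16, 23, 30; the last is October 30.
At the standard offset (UTC−08:30), 18:00 UTC − 8h30m = 09:30 Wynax standard time.
Daylight saving runs 14 March – 30 October; the standard-time date in Wynax, 17 February 2026, is outside that window, so Wynax is on standard time at UTC−08:30.
18:00 UTC − 8h30m = 09:30 Wynax.

09:30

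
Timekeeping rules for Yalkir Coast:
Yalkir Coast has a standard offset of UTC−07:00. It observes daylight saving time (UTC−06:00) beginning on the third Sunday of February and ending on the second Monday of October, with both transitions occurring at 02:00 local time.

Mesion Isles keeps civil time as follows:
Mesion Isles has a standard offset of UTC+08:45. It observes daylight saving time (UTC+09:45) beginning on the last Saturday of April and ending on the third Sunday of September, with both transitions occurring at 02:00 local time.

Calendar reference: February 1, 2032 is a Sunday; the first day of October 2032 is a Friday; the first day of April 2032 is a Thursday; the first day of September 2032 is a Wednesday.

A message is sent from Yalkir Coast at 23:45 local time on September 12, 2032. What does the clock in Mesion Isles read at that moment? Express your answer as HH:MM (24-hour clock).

1 February 2032 is a Sunday, so the first Sunday is February 1 and the third is February 15.
1 October 2032 is a Friday, so the first Monday is October 4 and the second is October 11.
September 12, 2032 falls between 15 February and 11 October, so daylight saving is in effect and Yalkir Coast is at UTC−06:00.
23:45 Yalkir Coast + 6h = 05:45 UTC (rolling into the next day, 13 September 2032).
1 April 2032 is a Thursday, so Saturdays fall on 3, 10, 17, 24; the last is April 24.
1 September 2032 is a Wednesday, so the first Sunday is September 5 and the third is September 19.
At the standard offset (UTC+08:45), 05:45 UTC + 8h45m = 14:30 Mesion Isles standard time.
The standard-time date in Mesion Isles, September 13, 2032, falls between 24 April and 19 September, so daylight saving is in effect and Mesion Isles is at UTC+09:45.
05:45 UTC + 9h45m = 15:30 Mesion Isles.

15:30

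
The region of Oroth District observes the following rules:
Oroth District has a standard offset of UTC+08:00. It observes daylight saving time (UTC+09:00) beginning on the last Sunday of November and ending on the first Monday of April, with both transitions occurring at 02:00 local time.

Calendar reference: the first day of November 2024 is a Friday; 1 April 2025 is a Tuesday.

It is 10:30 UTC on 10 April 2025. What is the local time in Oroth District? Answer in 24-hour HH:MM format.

18:30

1 November 2024 is a Friday, so Sundays fall on 3, 10, 17, 24; the last is November 24.
1 April 2025 is a Tuesday, so the first Monday is April 7.
At the standard offset (UTC+08:00), 10:30 UTC + 8h = 18:30 Oroth District standard time.
The standard-time date in Oroth District, 10 April 2025, does not fall between 24 November 2024 and 7 April 2025, so daylight saving is not in effect and Oroth District is at UTC+08:00.
10:30 UTC + 8h = 18:30 local.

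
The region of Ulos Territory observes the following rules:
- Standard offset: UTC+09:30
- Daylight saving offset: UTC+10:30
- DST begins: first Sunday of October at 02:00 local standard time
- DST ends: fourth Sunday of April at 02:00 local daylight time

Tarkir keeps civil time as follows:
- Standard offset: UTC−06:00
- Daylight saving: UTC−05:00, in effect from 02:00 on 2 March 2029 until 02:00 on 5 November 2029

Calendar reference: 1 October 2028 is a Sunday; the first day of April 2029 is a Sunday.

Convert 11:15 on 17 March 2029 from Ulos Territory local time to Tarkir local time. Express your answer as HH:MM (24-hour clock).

19:45

1 October 2028 is a Sunday, so the first Sunday is October 1.
1 April 2029 is a Sunday, so the first Sunday is April 1 and the fourth is April 22.
Daylight saving runs 1 October 2028 – 22 April 2029; 17 March 2029 is inside that window, so Ulos Territory is at UTC+10:30.
11:15 Ulos Territory − 10h30m = 00:45 UTC.
At the standard offset (UTC−06:00), 00:45 UTC − 6h = 18:45 Tarkir standard time (rolling into the previous day, 16 March 2029).
The standard-time date in Tarkir, 16 March 2029, falls between 2 March and 5 November, so daylight saving is in effect and Tarkir is at UTC−05:00.
00:45 UTC − 5h = 19:45 Tarkir (rolling into the previous day, 16 March 2029).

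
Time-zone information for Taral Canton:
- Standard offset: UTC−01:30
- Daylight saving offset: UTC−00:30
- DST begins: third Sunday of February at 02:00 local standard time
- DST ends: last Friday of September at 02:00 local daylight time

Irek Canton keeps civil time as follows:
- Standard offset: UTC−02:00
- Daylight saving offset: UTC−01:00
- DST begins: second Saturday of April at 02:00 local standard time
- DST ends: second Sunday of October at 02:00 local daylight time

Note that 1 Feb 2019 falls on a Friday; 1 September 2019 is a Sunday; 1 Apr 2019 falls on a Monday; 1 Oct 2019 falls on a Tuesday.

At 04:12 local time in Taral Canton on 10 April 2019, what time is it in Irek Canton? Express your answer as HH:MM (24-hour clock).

02:42

1 February 2019 is a Friday, so the first Sunday is February 3 and the third is February 17.
1 September 2019 is a Sunday, so Fridays fall on 6, 13, 20, 27; the last is September 27.
Daylight saving runs 17 February – 27 September; 10 April 2019 is inside that window, so Taral Canton is at UTC−00:30.
04:12 Taral Canton + 0h30m = 04:42 UTC.
1 April 2019 is a Monday, so the first Saturday is April 6 and the second is April 13.
1 October 2019 is a Tuesday, so the first Sunday is October 6 and the second is October 13.
At the standard offset (UTC−02:00), 04:42 UTC − 2h = 02:42 Irek Canton standard time.
The standard-time date in Irek Canton, 10 April 2019, does not fall between 13 April and 13 October, so daylight saving is not in effect and Irek Canton is at UTC−02:00.
04:42 UTC − 2h = 02:42 Irek Canton.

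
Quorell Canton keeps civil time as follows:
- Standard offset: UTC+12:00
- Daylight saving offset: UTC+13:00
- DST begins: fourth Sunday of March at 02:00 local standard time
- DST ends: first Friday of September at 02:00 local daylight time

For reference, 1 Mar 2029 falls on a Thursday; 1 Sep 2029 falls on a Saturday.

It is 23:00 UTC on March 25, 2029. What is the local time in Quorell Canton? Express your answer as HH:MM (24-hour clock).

1 March 2029 is a Thursday, so the first Sunday is March 4 and the fourth is March 25.
1 September 2029 is a Saturday, so the first Friday is September 7.
At the standard offset (UTC+12:00), 23:00 UTC + 12h = 11:00 Quorell Canton standard time (rolling into the next day, 26 March 2029).
The standard-time date in Quorell Canton, March 26, 2029, falls between 25 March and 7 September, so daylight saving is in effect and Quorell Canton is at UTC+13:00.
23:00 UTC + 13h = 12:00 local (rolling into the next day, 26 March 2029).

12:00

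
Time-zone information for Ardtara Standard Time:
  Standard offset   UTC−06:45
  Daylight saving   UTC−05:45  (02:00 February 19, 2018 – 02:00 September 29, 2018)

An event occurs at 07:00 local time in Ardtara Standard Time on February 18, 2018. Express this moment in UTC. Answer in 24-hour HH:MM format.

Daylight saving runs 19 February – 29 September; February 18, 2018 is outside that window, so Ardtara Standard Time is on standard time at UTC−06:45.
07:00 local + 6h45m = 13:45 UTC.

13:45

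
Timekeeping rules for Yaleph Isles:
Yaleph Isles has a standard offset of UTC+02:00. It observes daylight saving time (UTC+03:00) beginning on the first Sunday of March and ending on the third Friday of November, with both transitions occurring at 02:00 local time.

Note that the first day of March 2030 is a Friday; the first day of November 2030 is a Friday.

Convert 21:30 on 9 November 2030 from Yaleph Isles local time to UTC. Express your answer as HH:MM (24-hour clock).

18:30

1 March 2030 is a Friday, so the first Sunday is March 3.
1 November 2030 is a Friday, so the first Friday is November 1 and the third is November 15.
9 November 2030 falls between 3 March and 15 November, so daylight saving is in effect and Yaleph Isles is at UTC+03:00.
21:30 local − 3h = 18:30 UTC.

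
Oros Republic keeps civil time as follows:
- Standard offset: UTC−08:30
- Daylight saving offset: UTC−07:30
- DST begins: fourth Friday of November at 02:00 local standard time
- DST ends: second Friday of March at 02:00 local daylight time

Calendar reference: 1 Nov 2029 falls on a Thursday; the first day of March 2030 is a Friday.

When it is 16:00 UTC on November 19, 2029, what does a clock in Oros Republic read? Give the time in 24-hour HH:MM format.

07:30

1 November 2029 is a Thursday, so the first Friday is November 2 and the fourth is November 23.
1 March 2030 is a Friday, so the first Friday is March 1 and the second is March 8.
At the standard offset (UTC−08:30), 16:00 UTC − 8h30m = 07:30 Oros Republic standard time.
The standard-time date in Oros Republic, November 19, 2029, does not fall between 23 November 2029 and 8 March 2030, so daylight saving is not in effect and Oros Republic is at UTC−08:30.
16:00 UTC − 8h30m = 07:30 local.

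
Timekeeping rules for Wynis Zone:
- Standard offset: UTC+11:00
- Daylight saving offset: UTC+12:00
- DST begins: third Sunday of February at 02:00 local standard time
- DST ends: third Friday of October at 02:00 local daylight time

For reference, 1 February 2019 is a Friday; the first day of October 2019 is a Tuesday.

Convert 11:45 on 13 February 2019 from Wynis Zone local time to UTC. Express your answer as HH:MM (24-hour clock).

00:45

1 February 2019 is a Friday, so the first Sunday is February 3 and the third is February 17.
1 October 2019 is a Tuesday, so the first Friday is October 4 and the third is October 18.
13 February 2019 is outside the daylight-saving period (17 February – 18 October), so Wynis Zone is on standard time, UTC+11:00.
11:45 local − 11h = 00:45 UTC.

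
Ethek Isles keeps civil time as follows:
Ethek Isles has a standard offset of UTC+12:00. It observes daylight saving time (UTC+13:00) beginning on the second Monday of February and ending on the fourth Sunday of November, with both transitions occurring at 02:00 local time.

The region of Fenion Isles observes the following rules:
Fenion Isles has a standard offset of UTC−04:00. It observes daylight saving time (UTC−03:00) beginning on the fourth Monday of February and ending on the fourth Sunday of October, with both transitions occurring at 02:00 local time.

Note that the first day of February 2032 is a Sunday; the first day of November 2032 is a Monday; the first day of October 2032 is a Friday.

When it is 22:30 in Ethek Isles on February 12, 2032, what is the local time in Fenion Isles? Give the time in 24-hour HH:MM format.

1 February 2032 is a Sunday, so the first Monday is February 2 and the second is February 9.
1 November 2032 is a Monday, so the first Sunday is November 7 and the fourth is November 28.
February 12, 2032 falls between 9 February and 28 November, so daylight saving is in effect and Ethek Isles is at UTC+13:00.
22:30 Ethek Isles − 13h = 09:30 UTC.
1 February 2032 is a Sunday, so the first Monday is February 2 and the fourth is February 23.
1 October 2032 is a Friday, so the first Sunday is October 3 and the fourth is October 24.
At the standard offset (UTC−04:00), 09:30 UTC − 4h = 05:30 Fenion Isles standard time.
The standard-time date in Fenion Isles, February 12, 2032, does not fall between 23 February and 24 October, so daylight saving is not in effect and Fenion Isles is at UTC−04:00.
09:30 UTC − 4h = 05:30 Fenion Isles.

05:30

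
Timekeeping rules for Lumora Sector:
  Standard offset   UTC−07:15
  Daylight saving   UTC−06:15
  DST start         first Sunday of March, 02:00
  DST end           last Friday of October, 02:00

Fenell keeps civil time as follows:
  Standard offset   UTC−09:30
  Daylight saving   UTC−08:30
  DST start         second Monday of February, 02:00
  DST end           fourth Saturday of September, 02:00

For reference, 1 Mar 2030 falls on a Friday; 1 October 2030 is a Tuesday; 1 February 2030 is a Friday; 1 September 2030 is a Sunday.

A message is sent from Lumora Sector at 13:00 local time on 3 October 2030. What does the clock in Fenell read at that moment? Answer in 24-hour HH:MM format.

1 March 2030 is a Friday, so the first Sunday is March 3.
1 October 2030 is a Tuesday, so Fridays fall on 4, 11, 18, 25; the last is October 25.
3 October 2030 falls between 3 March and 25 October, so daylight saving is in effect and Lumora Sector is at UTC−06:15.
13:00 Lumora Sector + 6h15m = 19:15 UTC.
1 February 2030 is a Friday, so the first Monday is February 4 and the second is February 11.
1 September 2030 is a Sunday, so the first Saturday is September 7 and the fourth is September 28.
At the standard offset (UTC−09:30), 19:15 UTC − 9h30m = 09:45 Fenell standard time.
The standard-time date in Fenell, 3 October 2030, is outside the daylight-saving period (11 February – 28 September), so Fenell is on standard time, UTC−09:30.
19:15 UTC − 9h30m = 09:45 Fenell.

09:45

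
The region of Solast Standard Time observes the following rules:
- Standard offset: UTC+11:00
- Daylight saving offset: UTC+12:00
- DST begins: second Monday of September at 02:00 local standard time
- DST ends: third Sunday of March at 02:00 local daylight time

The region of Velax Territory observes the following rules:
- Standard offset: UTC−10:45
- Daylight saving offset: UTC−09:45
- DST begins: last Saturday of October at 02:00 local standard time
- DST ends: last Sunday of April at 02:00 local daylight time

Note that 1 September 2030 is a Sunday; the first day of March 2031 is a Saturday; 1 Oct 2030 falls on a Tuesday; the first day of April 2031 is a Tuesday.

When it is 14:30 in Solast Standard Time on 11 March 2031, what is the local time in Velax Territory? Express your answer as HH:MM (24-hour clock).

16:45

1 September 2030 is a Sunday, so the first Monday is September 2 and the second is September 9.
1 March 2031 is a Saturday, so the first Sunday is March 2 and the third is March 16.
11 March 2031 falls between 9 September 2030 and 16 March 2031, so daylight saving is in effect and Solast Standard Time is at UTC+12:00.
14:30 Solast Standard Time − 12h = 02:30 UTC.
1 October 2030 is a Tuesday, so Saturdays fall on 5, 12, 19, 26; the last is October 26.
1 April 2031 is a Tuesday, so Sundays fall on 6, 13, 20, 27; the last is April 27.
At the standard offset (UTC−10:45), 02:30 UTC − 10h45m = 15:45 Velax Territory standard time (rolling into the previous day, 10 March 2031).
The standard-time date in Velax Territory, 10 March 2031, falls between 26 October 2030 and 27 April 2031, so daylight saving is in effect and Velax Territory is at UTC−09:45.
02:30 UTC − 9h45m = 16:45 Velax Territory (rolling into the previous day, 10 March 2031).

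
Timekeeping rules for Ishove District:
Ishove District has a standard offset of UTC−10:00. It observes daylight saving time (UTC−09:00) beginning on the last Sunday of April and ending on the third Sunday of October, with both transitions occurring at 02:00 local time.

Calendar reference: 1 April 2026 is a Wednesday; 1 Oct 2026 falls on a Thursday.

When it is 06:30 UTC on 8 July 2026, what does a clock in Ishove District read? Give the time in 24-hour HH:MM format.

1 April 2026 is a Wednesday, so Sundays fall on 5, 12, 19, 26; the last is April 26.
1 October 2026 is a Thursday, so the first Sunday is October 4 and the third is October 18.
At the standard offset (UTC−10:00), 06:30 UTC − 10h = 20:30 Ishove District standard time (rolling into the previous day, 7 July 2026).
Daylight saving runs 26 April – 18 October; the standard-time date in Ishove District, 7 July 2026, is inside that window, so Ishove District is at UTC−09:00.
06:30 UTC − 9h = 21:30 local (rolling into the previous day, 7 July 2026).

21:30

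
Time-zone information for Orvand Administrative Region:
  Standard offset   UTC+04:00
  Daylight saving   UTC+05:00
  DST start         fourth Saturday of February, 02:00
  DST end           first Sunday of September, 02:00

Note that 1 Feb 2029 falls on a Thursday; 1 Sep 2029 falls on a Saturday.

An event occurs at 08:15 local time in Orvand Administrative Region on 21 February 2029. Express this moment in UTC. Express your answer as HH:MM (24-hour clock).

1 February 2029 is a Thursday, so the first Saturday is February 3 and the fourth is February 24.
1 September 2029 is a Saturday, so the first Sunday is September 2.
21 February 2029 does not fall between 24 February and 2 September, so daylight saving is not in effect and Orvand Administrative Region is at UTC+04:00.
08:15 local − 4h = 04:15 UTC.

04:15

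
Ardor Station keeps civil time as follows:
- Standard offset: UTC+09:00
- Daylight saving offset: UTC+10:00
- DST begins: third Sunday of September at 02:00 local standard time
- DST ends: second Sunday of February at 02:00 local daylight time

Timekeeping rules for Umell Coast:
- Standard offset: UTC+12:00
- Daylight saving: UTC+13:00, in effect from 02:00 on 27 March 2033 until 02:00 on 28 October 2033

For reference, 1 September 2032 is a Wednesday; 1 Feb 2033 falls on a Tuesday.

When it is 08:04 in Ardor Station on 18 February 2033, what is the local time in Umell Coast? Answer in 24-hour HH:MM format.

1 September 2032 is a Wednesday, so the first Sunday is September 5 and the third is September 19.
1 February 2033 is a Tuesday, so the first Sunday is February 6 and the second is February 13.
18 February 2033 does not fall between 19 September 2032 and 13 February 2033, so daylight saving is not in effect and Ardor Station is at UTC+09:00.
08:04 Ardor Station − 9h = 23:04 UTC (rolling into the previous day, 17 February 2033).
At the standard offset (UTC+12:00), 23:04 UTC + 12h = 11:04 Umell Coast standard time (rolling into the next day, 18 February 2033).
The standard-time date in Umell Coast, 18 February 2033, is outside the daylight-saving period (27 March – 28 October), so Umell Coast is on standard time, UTC+12:00.
23:04 UTC + 12h = 11:04 Umell Coast (rolling into the next day, 18 February 2033).

11:04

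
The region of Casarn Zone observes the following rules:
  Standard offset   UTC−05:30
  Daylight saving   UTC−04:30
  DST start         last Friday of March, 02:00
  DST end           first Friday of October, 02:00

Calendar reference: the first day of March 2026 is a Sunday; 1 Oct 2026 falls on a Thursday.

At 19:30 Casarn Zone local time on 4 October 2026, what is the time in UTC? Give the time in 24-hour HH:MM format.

01:00

1 March 2026 is a Sunday, so Fridays fall on 6, 13, 20, 27; the last is March 27.
1 October 2026 is a Thursday, so the first Friday is October 2.
4 October 2026 does not fall between 27 March and 2 October, so daylight saving is not in effect and Casarn Zone is at UTC−05:30.
19:30 local + 5h30m = 01:00 UTC (rolling into the next day, 5 October 2026).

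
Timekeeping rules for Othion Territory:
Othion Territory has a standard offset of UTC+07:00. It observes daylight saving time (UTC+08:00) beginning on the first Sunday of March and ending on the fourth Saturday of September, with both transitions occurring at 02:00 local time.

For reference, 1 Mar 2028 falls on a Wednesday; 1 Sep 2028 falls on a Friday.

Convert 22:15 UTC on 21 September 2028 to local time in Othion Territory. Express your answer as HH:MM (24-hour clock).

06:15

1 March 2028 is a Wednesday, so the first Sunday is March 5.
1 September 2028 is a Friday, so the first Saturday is September 2 and the fourth is September 23.
At the standard offset (UTC+07:00), 22:15 UTC + 7h = 05:15 Othion Territory standard time (rolling into the next day, 22 September 2028).
Daylight saving runs 5 March – 23 September; the standard-time date in Othion Territory, 22 September 2028, is inside that window, so Othion Territory is at UTC+08:00.
22:15 UTC + 8h = 06:15 local (rolling into the next day, 22 September 2028).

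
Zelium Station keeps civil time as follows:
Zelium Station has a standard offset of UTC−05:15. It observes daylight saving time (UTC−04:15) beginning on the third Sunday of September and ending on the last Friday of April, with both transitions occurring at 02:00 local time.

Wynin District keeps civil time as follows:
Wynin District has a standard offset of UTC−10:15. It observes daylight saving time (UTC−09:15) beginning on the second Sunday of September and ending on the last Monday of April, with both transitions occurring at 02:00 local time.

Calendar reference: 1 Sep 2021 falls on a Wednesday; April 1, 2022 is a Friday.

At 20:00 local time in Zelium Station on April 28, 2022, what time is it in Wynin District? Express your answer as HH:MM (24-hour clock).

1 September 2021 is a Wednesday, so the first Sunday is September 5 and the third is September 19.
1 April 2022 is a Friday, so Fridays fall on 1, 8, 15, 22, 29; the last is April 29.
Daylight saving runs 19 September 2021 – 29 April 2022; April 28, 2022 is inside that window, so Zelium Station is at UTC−04:15.
20:00 Zelium Station + 4h15m = 00:15 UTC (rolling into the next day, 29 April 2022).
1 September 2021 is a Wednesday, so the first Sunday is September 5 and the second is September 12.
1 April 2022 is a Friday, so Mondays fall on 4, 11, 18, 25; the last is April 25.
At the standard offset (UTC−10:15), 00:15 UTC − 10h15m = 14:00 Wynin District standard time (rolling into the previous day, 28 April 2022).
Daylight saving runs 12 September 2021 – 25 April 2022; the standard-time date in Wynin District, April 28, 2022, is outside that window, so Wynin District is on standard time at UTC−10:15.
00:15 UTC − 10h15m = 14:00 Wynin District (rolling into the previous day, 28 April 2022).

14:00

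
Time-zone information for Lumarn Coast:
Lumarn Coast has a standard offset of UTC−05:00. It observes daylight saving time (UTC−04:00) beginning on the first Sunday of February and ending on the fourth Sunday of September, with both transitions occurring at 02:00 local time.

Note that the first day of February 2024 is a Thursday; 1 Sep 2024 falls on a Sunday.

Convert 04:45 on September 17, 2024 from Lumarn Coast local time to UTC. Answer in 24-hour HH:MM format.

08:45

1 February 2024 is a Thursday, so the first Sunday is February 4.
1 September 2024 is a Sunday, so the first Sunday is September 1 and the fourth is September 22.
Daylight saving runs 4 February – 22 September; September 17, 2024 is inside that window, so Lumarn Coast is at UTC−04:00.
04:45 local + 4h = 08:45 UTC.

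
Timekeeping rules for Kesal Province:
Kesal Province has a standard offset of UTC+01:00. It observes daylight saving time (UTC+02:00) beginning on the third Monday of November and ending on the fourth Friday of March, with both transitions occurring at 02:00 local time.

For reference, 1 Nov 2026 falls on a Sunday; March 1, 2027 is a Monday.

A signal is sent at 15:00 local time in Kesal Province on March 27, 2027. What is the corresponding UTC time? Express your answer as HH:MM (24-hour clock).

1 November 2026 is a Sunday, so the first Monday is November 2 and the third is November 16.
1 March 2027 is a Monday, so the first Friday is March 5 and the fourth is March 26.
March 27, 2027 is outside the daylight-saving period (16 November 2026 – 26 March 2027), so Kesal Province is on standard time, UTC+01:00.
15:00 local − 1h = 14:00 UTC.

14:00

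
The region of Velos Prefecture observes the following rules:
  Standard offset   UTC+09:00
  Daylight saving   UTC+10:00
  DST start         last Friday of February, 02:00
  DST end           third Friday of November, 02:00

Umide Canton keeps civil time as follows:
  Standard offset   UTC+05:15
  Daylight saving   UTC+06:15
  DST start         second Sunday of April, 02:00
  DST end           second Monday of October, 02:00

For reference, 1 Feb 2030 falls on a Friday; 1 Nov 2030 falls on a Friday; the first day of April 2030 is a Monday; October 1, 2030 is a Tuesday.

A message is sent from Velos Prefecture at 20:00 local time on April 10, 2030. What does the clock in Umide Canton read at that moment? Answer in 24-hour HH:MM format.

15:15

1 February 2030 is a Friday, so Fridays fall on 1, 8, 15, 22; the last is February 22.
1 November 2030 is a Friday, so the first Friday is November 1 and the third is November 15.
Daylight saving runs 22 February – 15 November; April 10, 2030 is inside that window, so Velos Prefecture is at UTC+10:00.
20:00 Velos Prefecture − 10h = 10:00 UTC.
1 April 2030 is a Monday, so the first Sunday is April 7 and the second is April 14.
1 October 2030 is a Tuesday, so the first Monday is October 7 and the second is October 14.
At the standard offset (UTC+05:15), 10:00 UTC + 5h15m = 15:15 Umide Canton standard time.
The standard-time date in Umide Canton, April 10, 2030, is outside the daylight-saving period (14 April – 14 October), so Umide Canton is on standard time, UTC+05:15.
10:00 UTC + 5h15m = 15:15 Umide Canton.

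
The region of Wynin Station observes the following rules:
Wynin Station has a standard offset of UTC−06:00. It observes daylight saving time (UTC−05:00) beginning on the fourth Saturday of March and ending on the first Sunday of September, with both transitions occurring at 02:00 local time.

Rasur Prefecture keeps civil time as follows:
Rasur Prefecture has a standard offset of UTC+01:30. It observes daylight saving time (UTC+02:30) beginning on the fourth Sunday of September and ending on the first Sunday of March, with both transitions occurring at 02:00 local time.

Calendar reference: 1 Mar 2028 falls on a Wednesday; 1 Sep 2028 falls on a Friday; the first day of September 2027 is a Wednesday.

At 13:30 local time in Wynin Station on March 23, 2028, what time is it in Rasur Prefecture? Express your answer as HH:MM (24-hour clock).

1 March 2028 is a Wednesday, so the first Saturday is March 4 and the fourth is March 25.
1 September 2028 is a Friday, so the first Sunday is September 3.
March 23, 2028 does not fall between 25 March and 3 September, so daylight saving is not in effect and Wynin Station is at UTC−06:00.
13:30 Wynin Station + 6h = 19:30 UTC.
1 September 2027 is a Wednesday, so the first Sunday is September 5 and the fourth is September 26.
1 March 2028 is a Wednesday, so the first Sunday is March 5.
At the standard offset (UTC+01:30), 19:30 UTC + 1h30m = 21:00 Rasur Prefecture standard time.
The standard-time date in Rasur Prefecture, March 23, 2028, is outside the daylight-saving period (26 September 2027 – 5 March 2028), so Rasur Prefecture is on standard time, UTC+01:30.
19:30 UTC + 1h30m = 21:00 Rasur Prefecture.

21:00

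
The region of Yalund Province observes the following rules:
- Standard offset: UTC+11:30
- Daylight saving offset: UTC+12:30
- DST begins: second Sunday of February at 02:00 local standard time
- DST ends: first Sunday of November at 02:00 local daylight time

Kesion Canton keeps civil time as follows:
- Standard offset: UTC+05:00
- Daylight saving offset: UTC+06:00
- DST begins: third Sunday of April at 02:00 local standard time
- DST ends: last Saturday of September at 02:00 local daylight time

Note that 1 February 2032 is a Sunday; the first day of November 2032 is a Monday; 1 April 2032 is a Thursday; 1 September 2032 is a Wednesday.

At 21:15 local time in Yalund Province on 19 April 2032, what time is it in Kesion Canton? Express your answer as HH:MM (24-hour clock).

14:45

1 February 2032 is a Sunday, so the first Sunday is February 1 and the second is February 8.
1 November 2032 is a Monday, so the first Sunday is November 7.
Daylight saving runs 8 February – 7 November; 19 April 2032 is inside that window, so Yalund Province is at UTC+12:30.
21:15 Yalund Province − 12h30m = 08:45 UTC.
1 April 2032 is a Thursday, so the first Sunday is April 4 and the third is April 18.
1 September 2032 is a Wednesday, so Saturdays fall on 4, 11, 18, 25; the last is September 25.
At the standard offset (UTC+05:00), 08:45 UTC + 5h = 13:45 Kesion Canton standard time.
The standard-time date in Kesion Canton, 19 April 2032, lies within the daylight-saving period (18 April – 25 September), so Kesion Canton is on daylight time, UTC+06:00.
08:45 UTC + 6h = 14:45 Kesion Canton.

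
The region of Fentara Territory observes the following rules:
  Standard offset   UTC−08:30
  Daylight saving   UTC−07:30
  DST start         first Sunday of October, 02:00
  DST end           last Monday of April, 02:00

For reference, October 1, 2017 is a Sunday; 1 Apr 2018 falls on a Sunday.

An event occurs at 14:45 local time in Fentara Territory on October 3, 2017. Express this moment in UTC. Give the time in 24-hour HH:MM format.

1 October 2017 is a Sunday, so the first Sunday is October 1.
1 April 2018 is a Sunday, so Mondays fall on 2, 9, 16, 23, 30; the last is April 30.
October 3, 2017 falls between 1 October 2017 and 30 April 2018, so daylight saving is in effect and Fentara Territory is at UTC−07:30.
14:45 local + 7h30m = 22:15 UTC.

22:15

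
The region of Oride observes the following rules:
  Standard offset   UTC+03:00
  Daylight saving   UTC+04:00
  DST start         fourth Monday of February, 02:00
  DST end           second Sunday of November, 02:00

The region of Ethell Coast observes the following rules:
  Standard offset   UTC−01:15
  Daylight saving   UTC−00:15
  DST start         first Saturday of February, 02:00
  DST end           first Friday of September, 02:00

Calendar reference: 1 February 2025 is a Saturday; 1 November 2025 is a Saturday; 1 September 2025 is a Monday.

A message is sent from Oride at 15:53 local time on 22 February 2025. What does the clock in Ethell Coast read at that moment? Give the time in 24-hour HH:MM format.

12:38

1 February 2025 is a Saturday, so the first Monday is February 3 and the fourth is February 24.
1 November 2025 is a Saturday, so the first Sunday is November 2 and the second is November 9.
22 February 2025 is outside the daylight-saving period (24 February – 9 November), so Oride is on standard time, UTC+03:00.
15:53 Oride − 3h = 12:53 UTC.
1 February 2025 is a Saturday, so the first Saturday is February 1.
1 September 2025 is a Monday, so the first Friday is September 5.
At the standard offset (UTC−01:15), 12:53 UTC − 1h15m = 11:38 Ethell Coast standard time.
The standard-time date in Ethell Coast, 22 February 2025, lies within the daylight-saving period (1 February – 5 September), so Ethell Coast is on daylight time, UTC−00:15.
12:53 UTC − 0h15m = 12:38 Ethell Coast.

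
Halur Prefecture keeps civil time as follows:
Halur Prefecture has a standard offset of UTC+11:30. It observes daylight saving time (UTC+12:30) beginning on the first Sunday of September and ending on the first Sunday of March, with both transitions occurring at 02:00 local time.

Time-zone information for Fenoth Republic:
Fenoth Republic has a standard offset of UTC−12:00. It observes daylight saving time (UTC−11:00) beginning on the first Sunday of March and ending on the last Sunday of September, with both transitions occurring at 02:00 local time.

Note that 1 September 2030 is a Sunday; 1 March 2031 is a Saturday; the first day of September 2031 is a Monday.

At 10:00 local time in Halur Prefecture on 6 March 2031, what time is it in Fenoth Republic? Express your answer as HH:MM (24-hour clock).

1 September 2030 is a Sunday, so the first Sunday is September 1.
1 March 2031 is a Saturday, so the first Sunday is March 2.
6 March 2031 does not fall between 1 September 2030 and 2 March 2031, so daylight saving is not in effect and Halur Prefecture is at UTC+11:30.
10:00 Halur Prefecture − 11h30m = 22:30 UTC (rolling into the previous day, 5 March 2031).
1 March 2031 is a Saturday, so the first Sunday is March 2.
1 September 2031 is a Monday, so Sundays fall on 7, 14, 21, 28; the last is September 28.
At the standard offset (UTC−12:00), 22:30 UTC − 12h = 10:30 Fenoth Republic standard time.
The standard-time date in Fenoth Republic, 5 March 2031, lies within the daylight-saving period (2 March – 28 September), so Fenoth Republic is on daylight time, UTC−11:00.
22:30 UTC − 11h = 11:30 Fenoth Republic.

11:30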